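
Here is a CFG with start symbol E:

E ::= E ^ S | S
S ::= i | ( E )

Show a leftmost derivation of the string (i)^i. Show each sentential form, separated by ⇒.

E ⇒ E^S   [E ::= E ^ S]
E^S ⇒ S^S   [E ::= S]
S^S ⇒ (E)^S   [S ::= ( E )]
(E)^S ⇒ (S)^S   [E ::= S]
(S)^S ⇒ (i)^S   [S ::= i]
(i)^S ⇒ (i)^i   [S ::= i]

E ⇒ E^S ⇒ S^S ⇒ (E)^S ⇒ (S)^S ⇒ (i)^S ⇒ (i)^i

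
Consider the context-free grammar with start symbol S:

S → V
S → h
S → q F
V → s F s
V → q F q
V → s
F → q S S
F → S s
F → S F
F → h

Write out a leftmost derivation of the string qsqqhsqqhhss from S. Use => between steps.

S => qF   [S → q F]
qF => qSs   [F → S s]
qSs => qVs   [S → V]
qVs => qsFss   [V → s F s]
qsFss => qsqSSss   [F → q S S]
qsqSSss => qsqqFSss   [S → q F]
qsqqFSss => qsqqSsSss   [F → S s]
qsqqSsSss => qsqqhsSss   [S → h]
qsqqhsSss => qsqqhsqFss   [S → q F]
qsqqhsqFss => qsqqhsqqSSss   [F → q S S]
qsqqhsqqSSss => qsqqhsqqhSss   [S → h]
qsqqhsqqhSss => qsqqhsqqhhss   [S → h]

S => qF => qSs => qVs => qsFss => qsqSSss => qsqqFSss => qsqqSsSss => qsqqhsSss => qsqqhsqFss => qsqqhsqqSSss => qsqqhsqqhSss => qsqqhsqqhhss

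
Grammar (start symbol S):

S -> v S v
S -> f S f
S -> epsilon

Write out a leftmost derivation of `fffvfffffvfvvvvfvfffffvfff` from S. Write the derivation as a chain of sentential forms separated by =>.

S => fSf => ffSff => fffSfff => fffvSvfff => fffvfSfvfff => fffvffSffvfff => fffvfffSfffvfff => fffvffffSffffvfff => fffvfffffSfffffvfff => fffvfffffvSvfffffvfff => fffvfffffvfSfvfffffvfff => fffvfffffvfvSvfvfffffvfff => fffvfffffvfvvSvvfvfffffvfff => fffvfffffvfvvvvfvfffffvfff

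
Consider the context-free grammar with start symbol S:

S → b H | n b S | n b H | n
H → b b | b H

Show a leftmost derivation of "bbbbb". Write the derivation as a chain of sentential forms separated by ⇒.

S ⇒ bH ⇒ bbH ⇒ bbbH ⇒ bbbbb

S ⇒ bH   [S → b H]
bH ⇒ bbH   [H → b H]
bbH ⇒ bbbH   [H → b H]
bbbH ⇒ bbbbb   [H → b b]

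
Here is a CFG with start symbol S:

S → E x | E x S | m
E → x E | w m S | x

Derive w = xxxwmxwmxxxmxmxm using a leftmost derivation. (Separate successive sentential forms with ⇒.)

S ⇒ ExS ⇒ xxS ⇒ xxExS ⇒ xxxExS ⇒ xxxwmSxS ⇒ xxxwmExSxS ⇒ xxxwmxExSxS ⇒ xxxwmxwmSxSxS ⇒ xxxwmxwmExSxSxS ⇒ xxxwmxwmxExSxSxS ⇒ xxxwmxwmxxxSxSxS ⇒ xxxwmxwmxxxmxSxS ⇒ xxxwmxwmxxxmxmxS ⇒ xxxwmxwmxxxmxmxm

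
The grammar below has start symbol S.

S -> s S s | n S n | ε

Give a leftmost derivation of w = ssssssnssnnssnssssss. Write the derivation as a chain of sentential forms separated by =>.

S => sSs   [S -> s S s]
sSs => ssSss   [S -> s S s]
ssSss => sssSsss   [S -> s S s]
sssSsss => ssssSssss   [S -> s S s]
ssssSssss => sssssSsssss   [S -> s S s]
sssssSsssss => ssssssSssssss   [S -> s S s]
ssssssSssssss => ssssssnSnssssss   [S -> n S n]
ssssssnSnssssss => ssssssnsSsnssssss   [S -> s S s]
ssssssnsSsnssssss => ssssssnssSssnssssss   [S -> s S s]
ssssssnssSssnssssss => ssssssnssnSnssnssssss   [S -> n S n]
ssssssnssnSnssnssssss => ssssssnssnnssnssssss   [S -> ε]

S => sSs => ssSss => sssSsss => ssssSssss => sssssSsssss => ssssssSssssss => ssssssnSnssssss => ssssssnsSsnssssss => ssssssnssSssnssssss => ssssssnssnSnssnssssss => ssssssnssnnssnssssss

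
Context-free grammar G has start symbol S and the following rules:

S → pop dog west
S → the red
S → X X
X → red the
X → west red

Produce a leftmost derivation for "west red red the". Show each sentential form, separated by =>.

S => X X   [S → X X]
X X => west red X   [X → west red]
west red X => west red red the   [X → red the]

S => X X => west red X => west red red the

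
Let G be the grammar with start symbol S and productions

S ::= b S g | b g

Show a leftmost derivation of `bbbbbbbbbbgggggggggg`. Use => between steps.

S => bSg   [S ::= b S g]
bSg => bbSgg   [S ::= b S g]
bbSgg => bbbSggg   [S ::= b S g]
bbbSggg => bbbbSgggg   [S ::= b S g]
bbbbSgggg => bbbbbSggggg   [S ::= b S g]
bbbbbSggggg => bbbbbbSgggggg   [S ::= b S g]
bbbbbbSgggggg => bbbbbbbSggggggg   [S ::= b S g]
bbbbbbbSggggggg => bbbbbbbbSgggggggg   [S ::= b S g]
bbbbbbbbSgggggggg => bbbbbbbbbSggggggggg   [S ::= b S g]
bbbbbbbbbSggggggggg => bbbbbbbbbbgggggggggg   [S ::= b g]

S => bSg => bbSgg => bbbSggg => bbbbSgggg => bbbbbSggggg => bbbbbbSgggggg => bbbbbbbSggggggg => bbbbbbbbSgggggggg => bbbbbbbbbSggggggggg => bbbbbbbbbbgggggggggg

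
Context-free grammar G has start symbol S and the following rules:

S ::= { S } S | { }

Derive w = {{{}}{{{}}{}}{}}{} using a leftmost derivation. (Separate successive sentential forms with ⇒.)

S ⇒ {S}S ⇒ {{S}S}S ⇒ {{{}}S}S ⇒ {{{}}{S}S}S ⇒ {{{}}{{S}S}S}S ⇒ {{{}}{{{}}S}S}S ⇒ {{{}}{{{}}{}}S}S ⇒ {{{}}{{{}}{}}{}}S ⇒ {{{}}{{{}}{}}{}}{}

S ⇒ {S}S   [S ::= { S } S]
{S}S ⇒ {{S}S}S   [S ::= { S } S]
{{S}S}S ⇒ {{{}}S}S   [S ::= { }]
{{{}}S}S ⇒ {{{}}{S}S}S   [S ::= { S } S]
{{{}}{S}S}S ⇒ {{{}}{{S}S}S}S   [S ::= { S } S]
{{{}}{{S}S}S}S ⇒ {{{}}{{{}}S}S}S   [S ::= { }]
{{{}}{{{}}S}S}S ⇒ {{{}}{{{}}{}}S}S   [S ::= { }]
{{{}}{{{}}{}}S}S ⇒ {{{}}{{{}}{}}{}}S   [S ::= { }]
{{{}}{{{}}{}}{}}S ⇒ {{{}}{{{}}{}}{}}{}   [S ::= { }]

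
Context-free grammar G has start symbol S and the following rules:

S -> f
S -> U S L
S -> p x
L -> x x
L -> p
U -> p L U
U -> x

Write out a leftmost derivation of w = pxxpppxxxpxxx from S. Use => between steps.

S => USL => pLUSL => pxxUSL => pxxpLUSL => pxxppUSL => pxxpppLUSL => pxxpppxxUSL => pxxpppxxxSL => pxxpppxxxpxL => pxxpppxxxpxxx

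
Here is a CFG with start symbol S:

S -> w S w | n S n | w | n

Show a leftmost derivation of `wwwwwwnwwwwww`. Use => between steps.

S => wSw   [S -> w S w]
wSw => wwSww   [S -> w S w]
wwSww => wwwSwww   [S -> w S w]
wwwSwww => wwwwSwwww   [S -> w S w]
wwwwSwwww => wwwwwSwwwww   [S -> w S w]
wwwwwSwwwww => wwwwwwSwwwwww   [S -> w S w]
wwwwwwSwwwwww => wwwwwwnwwwwww   [S -> n]

S=>wSw=>wwSww=>wwwSwww=>wwwwSwwww=>wwwwwSwwwww=>wwwwwwSwwwwww=>wwwwwwnwwwwww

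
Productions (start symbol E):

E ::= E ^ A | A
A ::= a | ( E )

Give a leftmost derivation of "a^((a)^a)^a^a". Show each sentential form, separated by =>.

E => E^A   [E ::= E ^ A]
E^A => E^A^A   [E ::= E ^ A]
E^A^A => E^A^A^A   [E ::= E ^ A]
E^A^A^A => A^A^A^A   [E ::= A]
A^A^A^A => a^A^A^A   [A ::= a]
a^A^A^A => a^(E)^A^A   [A ::= ( E )]
a^(E)^A^A => a^(E^A)^A^A   [E ::= E ^ A]
a^(E^A)^A^A => a^(A^A)^A^A   [E ::= A]
a^(A^A)^A^A => a^((E)^A)^A^A   [A ::= ( E )]
a^((E)^A)^A^A => a^((A)^A)^A^A   [E ::= A]
a^((A)^A)^A^A => a^((a)^A)^A^A   [A ::= a]
a^((a)^A)^A^A => a^((a)^a)^A^A   [A ::= a]
a^((a)^a)^A^A => a^((a)^a)^a^A   [A ::= a]
a^((a)^a)^a^A => a^((a)^a)^a^a   [A ::= a]

E=>E^A=>E^A^A=>E^A^A^A=>A^A^A^A=>a^A^A^A=>a^(E)^A^A=>a^(E^A)^A^A=>a^(A^A)^A^A=>a^((E)^A)^A^A=>a^((A)^A)^A^A=>a^((a)^A)^A^A=>a^((a)^a)^A^A=>a^((a)^a)^a^A=>a^((a)^a)^a^a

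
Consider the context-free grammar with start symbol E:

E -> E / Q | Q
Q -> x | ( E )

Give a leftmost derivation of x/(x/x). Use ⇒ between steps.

E⇒E/Q⇒Q/Q⇒x/Q⇒x/(E)⇒x/(E/Q)⇒x/(Q/Q)⇒x/(x/Q)⇒x/(x/x)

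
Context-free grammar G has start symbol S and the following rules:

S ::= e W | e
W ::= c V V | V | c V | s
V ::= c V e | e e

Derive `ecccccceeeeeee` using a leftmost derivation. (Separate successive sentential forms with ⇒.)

S ⇒ eW   [S ::= e W]
eW ⇒ ecV   [W ::= c V]
ecV ⇒ eccVe   [V ::= c V e]
eccVe ⇒ ecccVee   [V ::= c V e]
ecccVee ⇒ eccccVeee   [V ::= c V e]
eccccVeee ⇒ ecccccVeeee   [V ::= c V e]
ecccccVeeee ⇒ eccccccVeeeee   [V ::= c V e]
eccccccVeeeee ⇒ ecccccceeeeeee   [V ::= e e]

S⇒eW⇒ecV⇒eccVe⇒ecccVee⇒eccccVeee⇒ecccccVeeee⇒eccccccVeeeee⇒ecccccceeeeeee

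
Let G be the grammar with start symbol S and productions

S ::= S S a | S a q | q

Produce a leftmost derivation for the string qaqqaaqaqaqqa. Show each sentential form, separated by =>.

S => SSa   [S ::= S S a]
SSa => SaqSa   [S ::= S a q]
SaqSa => SaqaqSa   [S ::= S a q]
SaqaqSa => SaqaqaqSa   [S ::= S a q]
SaqaqaqSa => SSaaqaqaqSa   [S ::= S S a]
SSaaqaqaqSa => SaqSaaqaqaqSa   [S ::= S a q]
SaqSaaqaqaqSa => qaqSaaqaqaqSa   [S ::= q]
qaqSaaqaqaqSa => qaqqaaqaqaqSa   [S ::= q]
qaqqaaqaqaqSa => qaqqaaqaqaqqa   [S ::= q]

S => SSa => SaqSa => SaqaqSa => SaqaqaqSa => SSaaqaqaqSa => SaqSaaqaqaqSa => qaqSaaqaqaqSa => qaqqaaqaqaqSa => qaqqaaqaqaqqa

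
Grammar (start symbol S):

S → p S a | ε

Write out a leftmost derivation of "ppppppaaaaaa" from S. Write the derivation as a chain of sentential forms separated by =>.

S => pSa => ppSaa => pppSaaa => ppppSaaaa => pppppSaaaaa => ppppppSaaaaaa => ppppppaaaaaa

S => pSa   [S → p S a]
pSa => ppSaa   [S → p S a]
ppSaa => pppSaaa   [S → p S a]
pppSaaa => ppppSaaaa   [S → p S a]
ppppSaaaa => pppppSaaaaa   [S → p S a]
pppppSaaaaa => ppppppSaaaaaa   [S → p S a]
ppppppSaaaaaa => ppppppaaaaaa   [S → ε]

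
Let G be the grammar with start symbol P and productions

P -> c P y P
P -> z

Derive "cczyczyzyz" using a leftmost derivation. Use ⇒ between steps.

P ⇒ cPyP   [P -> c P y P]
cPyP ⇒ ccPyPyP   [P -> c P y P]
ccPyPyP ⇒ cczyPyP   [P -> z]
cczyPyP ⇒ cczycPyPyP   [P -> c P y P]
cczycPyPyP ⇒ cczyczyPyP   [P -> z]
cczyczyPyP ⇒ cczyczyzyP   [P -> z]
cczyczyzyP ⇒ cczyczyzyz   [P -> z]

P ⇒ cPyP ⇒ ccPyPyP ⇒ cczyPyP ⇒ cczycPyPyP ⇒ cczyczyPyP ⇒ cczyczyzyP ⇒ cczyczyzyz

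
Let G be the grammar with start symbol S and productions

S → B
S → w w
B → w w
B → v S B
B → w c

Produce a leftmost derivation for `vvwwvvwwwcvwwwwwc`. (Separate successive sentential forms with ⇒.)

S⇒B⇒vSB⇒vBB⇒vvSBB⇒vvwwBB⇒vvwwvSBB⇒vvwwvBBB⇒vvwwvvSBBB⇒vvwwvvwwBBB⇒vvwwvvwwwcBB⇒vvwwvvwwwcvSBB⇒vvwwvvwwwcvwwBB⇒vvwwvvwwwcvwwwwB⇒vvwwvvwwwcvwwwwwc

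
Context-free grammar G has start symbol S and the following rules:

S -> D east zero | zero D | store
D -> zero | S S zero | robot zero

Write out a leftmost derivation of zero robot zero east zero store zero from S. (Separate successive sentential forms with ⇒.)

S ⇒ zero D ⇒ zero S S zero ⇒ zero D east zero S zero ⇒ zero robot zero east zero S zero ⇒ zero robot zero east zero store zero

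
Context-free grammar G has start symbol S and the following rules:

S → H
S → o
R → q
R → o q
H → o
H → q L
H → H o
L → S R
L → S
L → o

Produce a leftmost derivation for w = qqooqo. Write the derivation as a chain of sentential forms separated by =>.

S => H => qL => qS => qH => qHo => qqLo => qqSRo => qqoRo => qqooqo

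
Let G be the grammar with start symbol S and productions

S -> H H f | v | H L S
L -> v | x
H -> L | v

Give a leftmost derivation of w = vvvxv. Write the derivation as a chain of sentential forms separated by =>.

S=>HLS=>LLS=>vLS=>vvS=>vvHLS=>vvvLS=>vvvxS=>vvvxv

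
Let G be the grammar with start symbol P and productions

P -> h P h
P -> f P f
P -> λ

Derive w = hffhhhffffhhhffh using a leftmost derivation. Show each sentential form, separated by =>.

P=>hPh=>hfPfh=>hffPffh=>hffhPhffh=>hffhhPhhffh=>hffhhhPhhhffh=>hffhhhfPfhhhffh=>hffhhhffPffhhhffh=>hffhhhffffhhhffh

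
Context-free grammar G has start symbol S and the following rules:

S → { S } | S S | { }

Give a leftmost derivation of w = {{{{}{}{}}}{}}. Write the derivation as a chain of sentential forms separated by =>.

S => {S} => {SS} => {{S}S} => {{{S}}S} => {{{SS}}S} => {{{SSS}}S} => {{{{}SS}}S} => {{{{}{}S}}S} => {{{{}{}{}}}S} => {{{{}{}{}}}{}}

S => {S}   [S → { S }]
{S} => {SS}   [S → S S]
{SS} => {{S}S}   [S → { S }]
{{S}S} => {{{S}}S}   [S → { S }]
{{{S}}S} => {{{SS}}S}   [S → S S]
{{{SS}}S} => {{{SSS}}S}   [S → S S]
{{{SSS}}S} => {{{{}SS}}S}   [S → { }]
{{{{}SS}}S} => {{{{}{}S}}S}   [S → { }]
{{{{}{}S}}S} => {{{{}{}{}}}S}   [S → { }]
{{{{}{}{}}}S} => {{{{}{}{}}}{}}   [S → { }]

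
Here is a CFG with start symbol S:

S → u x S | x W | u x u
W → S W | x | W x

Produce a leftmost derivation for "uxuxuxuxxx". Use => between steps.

S => uxS   [S → u x S]
uxS => uxuxS   [S → u x S]
uxuxS => uxuxuxS   [S → u x S]
uxuxuxS => uxuxuxuxS   [S → u x S]
uxuxuxuxS => uxuxuxuxxW   [S → x W]
uxuxuxuxxW => uxuxuxuxxx   [W → x]

S=>uxS=>uxuxS=>uxuxuxS=>uxuxuxuxS=>uxuxuxuxxW=>uxuxuxuxxx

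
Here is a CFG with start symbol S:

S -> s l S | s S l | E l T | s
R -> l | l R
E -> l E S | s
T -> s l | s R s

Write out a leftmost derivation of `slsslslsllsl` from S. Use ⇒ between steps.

S ⇒ sSl   [S -> s S l]
sSl ⇒ sElTl   [S -> E l T]
sElTl ⇒ slESlTl   [E -> l E S]
slESlTl ⇒ slsSlTl   [E -> s]
slsSlTl ⇒ slsslSlTl   [S -> s l S]
slsslSlTl ⇒ slsslslTl   [S -> s]
slsslslTl ⇒ slsslslsRsl   [T -> s R s]
slsslslsRsl ⇒ slsslslslRsl   [R -> l R]
slsslslslRsl ⇒ slsslslsllsl   [R -> l]

S⇒sSl⇒sElTl⇒slESlTl⇒slsSlTl⇒slsslSlTl⇒slsslslTl⇒slsslslsRsl⇒slsslslslRsl⇒slsslslsllsl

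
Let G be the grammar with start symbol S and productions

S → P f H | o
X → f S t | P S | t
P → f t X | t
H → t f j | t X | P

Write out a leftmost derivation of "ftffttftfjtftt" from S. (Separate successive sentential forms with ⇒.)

S ⇒ PfH   [S → P f H]
PfH ⇒ ftXfH   [P → f t X]
ftXfH ⇒ ftfStfH   [X → f S t]
ftfStfH ⇒ ftfPfHtfH   [S → P f H]
ftfPfHtfH ⇒ ftfftXfHtfH   [P → f t X]
ftfftXfHtfH ⇒ ftffttfHtfH   [X → t]
ftffttfHtfH ⇒ ftffttftfjtfH   [H → t f j]
ftffttftfjtfH ⇒ ftffttftfjtftX   [H → t X]
ftffttftfjtftX ⇒ ftffttftfjtftt   [X → t]

S ⇒ PfH ⇒ ftXfH ⇒ ftfStfH ⇒ ftfPfHtfH ⇒ ftfftXfHtfH ⇒ ftffttfHtfH ⇒ ftffttftfjtfH ⇒ ftffttftfjtftX ⇒ ftffttftfjtftt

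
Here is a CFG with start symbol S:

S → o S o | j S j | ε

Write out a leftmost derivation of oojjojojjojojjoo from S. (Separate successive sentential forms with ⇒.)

S ⇒ oSo   [S → o S o]
oSo ⇒ ooSoo   [S → o S o]
ooSoo ⇒ oojSjoo   [S → j S j]
oojSjoo ⇒ oojjSjjoo   [S → j S j]
oojjSjjoo ⇒ oojjoSojjoo   [S → o S o]
oojjoSojjoo ⇒ oojjojSjojjoo   [S → j S j]
oojjojSjojjoo ⇒ oojjojoSojojjoo   [S → o S o]
oojjojoSojojjoo ⇒ oojjojojSjojojjoo   [S → j S j]
oojjojojSjojojjoo ⇒ oojjojojjojojjoo   [S → ε]

S ⇒ oSo ⇒ ooSoo ⇒ oojSjoo ⇒ oojjSjjoo ⇒ oojjoSojjoo ⇒ oojjojSjojjoo ⇒ oojjojoSojojjoo ⇒ oojjojojSjojojjoo ⇒ oojjojojjojojjoo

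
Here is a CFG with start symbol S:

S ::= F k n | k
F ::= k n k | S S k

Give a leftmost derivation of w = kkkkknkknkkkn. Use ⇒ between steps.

S ⇒ Fkn ⇒ SSkkn ⇒ FknSkkn ⇒ SSkknSkkn ⇒ kSkknSkkn ⇒ kFknkknSkkn ⇒ kSSkknkknSkkn ⇒ kkSkknkknSkkn ⇒ kkkkknkknSkkn ⇒ kkkkknkknkkkn

S ⇒ Fkn   [S ::= F k n]
Fkn ⇒ SSkkn   [F ::= S S k]
SSkkn ⇒ FknSkkn   [S ::= F k n]
FknSkkn ⇒ SSkknSkkn   [F ::= S S k]
SSkknSkkn ⇒ kSkknSkkn   [S ::= k]
kSkknSkkn ⇒ kFknkknSkkn   [S ::= F k n]
kFknkknSkkn ⇒ kSSkknkknSkkn   [F ::= S S k]
kSSkknkknSkkn ⇒ kkSkknkknSkkn   [S ::= k]
kkSkknkknSkkn ⇒ kkkkknkknSkkn   [S ::= k]
kkkkknkknSkkn ⇒ kkkkknkknkkkn   [S ::= k]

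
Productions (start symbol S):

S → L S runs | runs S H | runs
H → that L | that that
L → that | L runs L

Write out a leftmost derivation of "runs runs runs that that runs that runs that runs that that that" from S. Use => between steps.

S => runs S H => runs runs S H H => runs runs runs H H => runs runs runs that L H => runs runs runs that L runs L H => runs runs runs that L runs L runs L H => runs runs runs that L runs L runs L runs L H => runs runs runs that that runs L runs L runs L H => runs runs runs that that runs that runs L runs L H => runs runs runs that that runs that runs that runs L H => runs runs runs that that runs that runs that runs that H => runs runs runs that that runs that runs that runs that that that

S => runs S H   [S → runs S H]
runs S H => runs runs S H H   [S → runs S H]
runs runs S H H => runs runs runs H H   [S → runs]
runs runs runs H H => runs runs runs that L H   [H → that L]
runs runs runs that L H => runs runs runs that L runs L H   [L → L runs L]
runs runs runs that L runs L H => runs runs runs that L runs L runs L H   [L → L runs L]
runs runs runs that L runs L runs L H => runs runs runs that L runs L runs L runs L H   [L → L runs L]
runs runs runs that L runs L runs L runs L H => runs runs runs that that runs L runs L runs L H   [L → that]
runs runs runs that that runs L runs L runs L H => runs runs runs that that runs that runs L runs L H   [L → that]
runs runs runs that that runs that runs L runs L H => runs runs runs that that runs that runs that runs L H   [L → that]
runs runs runs that that runs that runs that runs L H => runs runs runs that that runs that runs that runs that H   [L → that]
runs runs runs that that runs that runs that runs that H => runs runs runs that that runs that runs that runs that that that   [H → that that]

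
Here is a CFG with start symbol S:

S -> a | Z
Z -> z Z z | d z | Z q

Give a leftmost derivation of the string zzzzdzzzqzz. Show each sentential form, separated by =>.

S => Z   [S -> Z]
Z => zZz   [Z -> z Z z]
zZz => zzZzz   [Z -> z Z z]
zzZzz => zzZqzz   [Z -> Z q]
zzZqzz => zzzZzqzz   [Z -> z Z z]
zzzZzqzz => zzzzZzzqzz   [Z -> z Z z]
zzzzZzzqzz => zzzzdzzzqzz   [Z -> d z]

S=>Z=>zZz=>zzZzz=>zzZqzz=>zzzZzqzz=>zzzzZzzqzz=>zzzzdzzzqzz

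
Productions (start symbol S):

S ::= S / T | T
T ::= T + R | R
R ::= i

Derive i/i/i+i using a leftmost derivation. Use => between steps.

S => S/T => S/T/T => T/T/T => R/T/T => i/T/T => i/R/T => i/i/T => i/i/T+R => i/i/R+R => i/i/i+R => i/i/i+i

S => S/T   [S ::= S / T]
S/T => S/T/T   [S ::= S / T]
S/T/T => T/T/T   [S ::= T]
T/T/T => R/T/T   [T ::= R]
R/T/T => i/T/T   [R ::= i]
i/T/T => i/R/T   [T ::= R]
i/R/T => i/i/T   [R ::= i]
i/i/T => i/i/T+R   [T ::= T + R]
i/i/T+R => i/i/R+R   [T ::= R]
i/i/R+R => i/i/i+R   [R ::= i]
i/i/i+R => i/i/i+i   [R ::= i]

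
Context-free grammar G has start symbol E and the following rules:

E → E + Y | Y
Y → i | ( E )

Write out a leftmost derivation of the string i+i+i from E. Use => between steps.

E=>E+Y=>E+Y+Y=>Y+Y+Y=>i+Y+Y=>i+i+Y=>i+i+i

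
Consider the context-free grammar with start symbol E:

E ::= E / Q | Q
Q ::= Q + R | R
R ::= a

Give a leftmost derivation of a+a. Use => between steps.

E => Q => Q+R => R+R => a+R => a+a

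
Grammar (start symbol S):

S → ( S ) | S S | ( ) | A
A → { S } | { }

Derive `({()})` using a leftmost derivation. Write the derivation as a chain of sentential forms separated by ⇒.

S ⇒ (S)   [S → ( S )]
(S) ⇒ (A)   [S → A]
(A) ⇒ ({S})   [A → { S }]
({S}) ⇒ ({()})   [S → ( )]

S ⇒ (S) ⇒ (A) ⇒ ({S}) ⇒ ({()})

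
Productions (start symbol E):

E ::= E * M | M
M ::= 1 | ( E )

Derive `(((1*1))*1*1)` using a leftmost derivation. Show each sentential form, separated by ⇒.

E ⇒ M ⇒ (E) ⇒ (E*M) ⇒ (E*M*M) ⇒ (M*M*M) ⇒ ((E)*M*M) ⇒ ((M)*M*M) ⇒ (((E))*M*M) ⇒ (((E*M))*M*M) ⇒ (((M*M))*M*M) ⇒ (((1*M))*M*M) ⇒ (((1*1))*M*M) ⇒ (((1*1))*1*M) ⇒ (((1*1))*1*1)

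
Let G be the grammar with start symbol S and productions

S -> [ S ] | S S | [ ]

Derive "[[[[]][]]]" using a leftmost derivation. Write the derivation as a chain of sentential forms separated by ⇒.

S ⇒ [S] ⇒ [[S]] ⇒ [[SS]] ⇒ [[[S]S]] ⇒ [[[[]]S]] ⇒ [[[[]][]]]

S ⇒ [S]   [S -> [ S ]]
[S] ⇒ [[S]]   [S -> [ S ]]
[[S]] ⇒ [[SS]]   [S -> S S]
[[SS]] ⇒ [[[S]S]]   [S -> [ S ]]
[[[S]S]] ⇒ [[[[]]S]]   [S -> [ ]]
[[[[]]S]] ⇒ [[[[]][]]]   [S -> [ ]]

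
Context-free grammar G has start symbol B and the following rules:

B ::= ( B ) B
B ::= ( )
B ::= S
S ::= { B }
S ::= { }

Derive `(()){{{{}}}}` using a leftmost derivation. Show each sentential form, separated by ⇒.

B ⇒ (B)B ⇒ (())B ⇒ (())S ⇒ (()){B} ⇒ (()){S} ⇒ (()){{B}} ⇒ (()){{S}} ⇒ (()){{{B}}} ⇒ (()){{{S}}} ⇒ (()){{{{}}}}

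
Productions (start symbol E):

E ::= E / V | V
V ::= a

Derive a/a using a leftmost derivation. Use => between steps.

E => E/V => V/V => a/V => a/a

E => E/V   [E ::= E / V]
E/V => V/V   [E ::= V]
V/V => a/V   [V ::= a]
a/V => a/a   [V ::= a]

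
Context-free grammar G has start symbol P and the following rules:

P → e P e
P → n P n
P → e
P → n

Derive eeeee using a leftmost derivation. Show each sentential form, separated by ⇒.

P ⇒ ePe ⇒ eePee ⇒ eeeee

P ⇒ ePe   [P → e P e]
ePe ⇒ eePee   [P → e P e]
eePee ⇒ eeeee   [P → e]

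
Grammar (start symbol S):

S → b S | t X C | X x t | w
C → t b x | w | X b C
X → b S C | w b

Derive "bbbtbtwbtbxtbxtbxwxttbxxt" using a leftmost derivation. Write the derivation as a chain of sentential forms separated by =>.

S => bS => bXxt => bbSCxt => bbXxtCxt => bbbSCxtCxt => bbbtXCCxtCxt => bbbtbSCCCxtCxt => bbbtbtXCCCCxtCxt => bbbtbtwbCCCCxtCxt => bbbtbtwbtbxCCCxtCxt => bbbtbtwbtbxtbxCCxtCxt => bbbtbtwbtbxtbxtbxCxtCxt => bbbtbtwbtbxtbxtbxwxtCxt => bbbtbtwbtbxtbxtbxwxttbxxt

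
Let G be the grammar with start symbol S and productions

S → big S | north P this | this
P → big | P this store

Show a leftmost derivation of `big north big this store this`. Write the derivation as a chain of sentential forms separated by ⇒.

S ⇒ big S ⇒ big north P this ⇒ big north P this store this ⇒ big north big this store this

S ⇒ big S   [S → big S]
big S ⇒ big north P this   [S → north P this]
big north P this ⇒ big north P this store this   [P → P this store]
big north P this store this ⇒ big north big this store this   [P → big]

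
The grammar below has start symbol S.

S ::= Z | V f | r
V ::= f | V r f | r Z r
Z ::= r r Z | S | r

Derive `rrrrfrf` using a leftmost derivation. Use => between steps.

S=>Vf=>rZrf=>rSrf=>rVfrf=>rrZrfrf=>rrrrfrf

S => Vf   [S ::= V f]
Vf => rZrf   [V ::= r Z r]
rZrf => rSrf   [Z ::= S]
rSrf => rVfrf   [S ::= V f]
rVfrf => rrZrfrf   [V ::= r Z r]
rrZrfrf => rrrrfrf   [Z ::= r]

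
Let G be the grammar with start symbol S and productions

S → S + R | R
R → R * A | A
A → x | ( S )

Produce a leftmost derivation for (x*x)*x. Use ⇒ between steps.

S ⇒ R ⇒ R*A ⇒ A*A ⇒ (S)*A ⇒ (R)*A ⇒ (R*A)*A ⇒ (A*A)*A ⇒ (x*A)*A ⇒ (x*x)*A ⇒ (x*x)*x

S ⇒ R   [S → R]
R ⇒ R*A   [R → R * A]
R*A ⇒ A*A   [R → A]
A*A ⇒ (S)*A   [A → ( S )]
(S)*A ⇒ (R)*A   [S → R]
(R)*A ⇒ (R*A)*A   [R → R * A]
(R*A)*A ⇒ (A*A)*A   [R → A]
(A*A)*A ⇒ (x*A)*A   [A → x]
(x*A)*A ⇒ (x*x)*A   [A → x]
(x*x)*A ⇒ (x*x)*x   [A → x]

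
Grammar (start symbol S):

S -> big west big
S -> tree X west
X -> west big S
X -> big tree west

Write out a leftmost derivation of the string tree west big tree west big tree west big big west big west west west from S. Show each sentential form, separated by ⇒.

S ⇒ tree X west ⇒ tree west big S west ⇒ tree west big tree X west west ⇒ tree west big tree west big S west west ⇒ tree west big tree west big tree X west west west ⇒ tree west big tree west big tree west big S west west west ⇒ tree west big tree west big tree west big big west big west west west

S ⇒ tree X west   [S -> tree X west]
tree X west ⇒ tree west big S west   [X -> west big S]
tree west big S west ⇒ tree west big tree X west west   [S -> tree X west]
tree west big tree X west west ⇒ tree west big tree west big S west west   [X -> west big S]
tree west big tree west big S west west ⇒ tree west big tree west big tree X west west west   [S -> tree X west]
tree west big tree west big tree X west west west ⇒ tree west big tree west big tree west big S west west west   [X -> west big S]
tree west big tree west big tree west big S west west west ⇒ tree west big tree west big tree west big big west big west west west   [S -> big west big]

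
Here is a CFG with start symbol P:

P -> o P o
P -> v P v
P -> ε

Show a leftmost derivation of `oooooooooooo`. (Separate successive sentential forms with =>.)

P => oPo => ooPoo => oooPooo => ooooPoooo => oooooPooooo => ooooooPoooooo => oooooooooooo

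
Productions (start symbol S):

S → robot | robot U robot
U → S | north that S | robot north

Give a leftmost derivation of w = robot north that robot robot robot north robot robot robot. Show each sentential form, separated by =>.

S => robot U robot => robot north that S robot => robot north that robot U robot robot => robot north that robot S robot robot => robot north that robot robot U robot robot robot => robot north that robot robot robot north robot robot robot

S => robot U robot   [S → robot U robot]
robot U robot => robot north that S robot   [U → north that S]
robot north that S robot => robot north that robot U robot robot   [S → robot U robot]
robot north that robot U robot robot => robot north that robot S robot robot   [U → S]
robot north that robot S robot robot => robot north that robot robot U robot robot robot   [S → robot U robot]
robot north that robot robot U robot robot robot => robot north that robot robot robot north robot robot robot   [U → robot north]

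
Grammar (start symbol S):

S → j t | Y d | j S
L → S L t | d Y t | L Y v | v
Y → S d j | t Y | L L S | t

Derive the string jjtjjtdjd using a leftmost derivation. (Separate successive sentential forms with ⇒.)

S ⇒ jS   [S → j S]
jS ⇒ jjS   [S → j S]
jjS ⇒ jjYd   [S → Y d]
jjYd ⇒ jjtYd   [Y → t Y]
jjtYd ⇒ jjtSdjd   [Y → S d j]
jjtSdjd ⇒ jjtjSdjd   [S → j S]
jjtjSdjd ⇒ jjtjjtdjd   [S → j t]

S ⇒ jS ⇒ jjS ⇒ jjYd ⇒ jjtYd ⇒ jjtSdjd ⇒ jjtjSdjd ⇒ jjtjjtdjd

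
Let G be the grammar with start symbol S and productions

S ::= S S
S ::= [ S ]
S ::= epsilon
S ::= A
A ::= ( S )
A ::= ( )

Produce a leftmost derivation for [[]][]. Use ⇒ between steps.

S ⇒ SS ⇒ [S]S ⇒ [[S]]S ⇒ [[]]S ⇒ [[]][S] ⇒ [[]][]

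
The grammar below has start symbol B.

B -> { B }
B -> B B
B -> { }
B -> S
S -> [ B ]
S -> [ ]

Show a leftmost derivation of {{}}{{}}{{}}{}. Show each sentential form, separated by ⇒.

B ⇒ BB ⇒ BBB ⇒ BBBB ⇒ {B}BBB ⇒ {{}}BBB ⇒ {{}}{B}BB ⇒ {{}}{{}}BB ⇒ {{}}{{}}{B}B ⇒ {{}}{{}}{{}}B ⇒ {{}}{{}}{{}}{}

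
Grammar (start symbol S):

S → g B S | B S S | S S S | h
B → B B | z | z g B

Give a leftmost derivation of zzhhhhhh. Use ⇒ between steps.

S⇒SSS⇒SSSSS⇒BSSSSSS⇒BBSSSSSS⇒zBSSSSSS⇒zzSSSSSS⇒zzhSSSSS⇒zzhhSSSS⇒zzhhhSSS⇒zzhhhhSS⇒zzhhhhhS⇒zzhhhhhh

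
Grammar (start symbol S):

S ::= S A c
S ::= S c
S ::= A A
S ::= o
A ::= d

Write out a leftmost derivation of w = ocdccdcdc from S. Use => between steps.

S => SAc   [S ::= S A c]
SAc => SAcAc   [S ::= S A c]
SAcAc => ScAcAc   [S ::= S c]
ScAcAc => SAccAcAc   [S ::= S A c]
SAccAcAc => ScAccAcAc   [S ::= S c]
ScAccAcAc => ocAccAcAc   [S ::= o]
ocAccAcAc => ocdccAcAc   [A ::= d]
ocdccAcAc => ocdccdcAc   [A ::= d]
ocdccdcAc => ocdccdcdc   [A ::= d]

S => SAc => SAcAc => ScAcAc => SAccAcAc => ScAccAcAc => ocAccAcAc => ocdccAcAc => ocdccdcAc => ocdccdcdc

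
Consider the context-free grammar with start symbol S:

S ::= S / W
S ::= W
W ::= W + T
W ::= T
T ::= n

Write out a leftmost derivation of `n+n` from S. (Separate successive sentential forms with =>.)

S => W   [S ::= W]
W => W+T   [W ::= W + T]
W+T => T+T   [W ::= T]
T+T => n+T   [T ::= n]
n+T => n+n   [T ::= n]

S => W => W+T => T+T => n+T => n+n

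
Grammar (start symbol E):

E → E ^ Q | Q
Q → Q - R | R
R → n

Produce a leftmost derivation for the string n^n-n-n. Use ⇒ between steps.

E ⇒ E^Q ⇒ Q^Q ⇒ R^Q ⇒ n^Q ⇒ n^Q-R ⇒ n^Q-R-R ⇒ n^R-R-R ⇒ n^n-R-R ⇒ n^n-n-R ⇒ n^n-n-n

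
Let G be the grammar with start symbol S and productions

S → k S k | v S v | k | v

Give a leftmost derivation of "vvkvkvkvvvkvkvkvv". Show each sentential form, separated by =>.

S => vSv => vvSvv => vvkSkvv => vvkvSvkvv => vvkvkSkvkvv => vvkvkvSvkvkvv => vvkvkvkSkvkvkvv => vvkvkvkvSvkvkvkvv => vvkvkvkvvvkvkvkvv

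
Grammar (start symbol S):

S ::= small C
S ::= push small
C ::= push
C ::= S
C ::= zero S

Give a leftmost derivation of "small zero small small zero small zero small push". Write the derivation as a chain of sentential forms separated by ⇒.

S ⇒ small C ⇒ small zero S ⇒ small zero small C ⇒ small zero small S ⇒ small zero small small C ⇒ small zero small small zero S ⇒ small zero small small zero small C ⇒ small zero small small zero small zero S ⇒ small zero small small zero small zero small C ⇒ small zero small small zero small zero small push

S ⇒ small C   [S ::= small C]
small C ⇒ small zero S   [C ::= zero S]
small zero S ⇒ small zero small C   [S ::= small C]
small zero small C ⇒ small zero small S   [C ::= S]
small zero small S ⇒ small zero small small C   [S ::= small C]
small zero small small C ⇒ small zero small small zero S   [C ::= zero S]
small zero small small zero S ⇒ small zero small small zero small C   [S ::= small C]
small zero small small zero small C ⇒ small zero small small zero small zero S   [C ::= zero S]
small zero small small zero small zero S ⇒ small zero small small zero small zero small C   [S ::= small C]
small zero small small zero small zero small C ⇒ small zero small small zero small zero small push   [C ::= push]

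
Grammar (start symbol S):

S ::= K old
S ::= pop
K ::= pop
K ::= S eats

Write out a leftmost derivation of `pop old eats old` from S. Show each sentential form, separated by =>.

S => K old   [S ::= K old]
K old => S eats old   [K ::= S eats]
S eats old => K old eats old   [S ::= K old]
K old eats old => pop old eats old   [K ::= pop]

S => K old => S eats old => K old eats old => pop old eats old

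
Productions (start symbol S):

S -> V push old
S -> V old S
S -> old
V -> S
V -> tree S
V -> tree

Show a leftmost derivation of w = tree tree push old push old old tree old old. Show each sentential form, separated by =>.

S => V old S   [S -> V old S]
V old S => S old S   [V -> S]
S old S => V push old old S   [S -> V push old]
V push old old S => tree S push old old S   [V -> tree S]
tree S push old old S => tree V push old push old old S   [S -> V push old]
tree V push old push old old S => tree tree push old push old old S   [V -> tree]
tree tree push old push old old S => tree tree push old push old old V old S   [S -> V old S]
tree tree push old push old old V old S => tree tree push old push old old tree old S   [V -> tree]
tree tree push old push old old tree old S => tree tree push old push old old tree old old   [S -> old]

S => V old S => S old S => V push old old S => tree S push old old S => tree V push old push old old S => tree tree push old push old old S => tree tree push old push old old V old S => tree tree push old push old old tree old S => tree tree push old push old old tree old old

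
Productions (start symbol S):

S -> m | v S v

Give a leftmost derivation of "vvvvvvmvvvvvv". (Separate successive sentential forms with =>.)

S=>vSv=>vvSvv=>vvvSvvv=>vvvvSvvvv=>vvvvvSvvvvv=>vvvvvvSvvvvvv=>vvvvvvmvvvvvv

S => vSv   [S -> v S v]
vSv => vvSvv   [S -> v S v]
vvSvv => vvvSvvv   [S -> v S v]
vvvSvvv => vvvvSvvvv   [S -> v S v]
vvvvSvvvv => vvvvvSvvvvv   [S -> v S v]
vvvvvSvvvvv => vvvvvvSvvvvvv   [S -> v S v]
vvvvvvSvvvvvv => vvvvvvmvvvvvv   [S -> m]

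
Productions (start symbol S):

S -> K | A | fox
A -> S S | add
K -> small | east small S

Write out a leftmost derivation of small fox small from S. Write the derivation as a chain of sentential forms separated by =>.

S => A   [S -> A]
A => S S   [A -> S S]
S S => K S   [S -> K]
K S => small S   [K -> small]
small S => small A   [S -> A]
small A => small S S   [A -> S S]
small S S => small fox S   [S -> fox]
small fox S => small fox K   [S -> K]
small fox K => small fox small   [K -> small]

S => A => S S => K S => small S => small A => small S S => small fox S => small fox K => small fox small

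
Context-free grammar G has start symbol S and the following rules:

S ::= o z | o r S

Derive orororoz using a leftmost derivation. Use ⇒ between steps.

S ⇒ orS ⇒ ororS ⇒ orororS ⇒ orororoz

S ⇒ orS   [S ::= o r S]
orS ⇒ ororS   [S ::= o r S]
ororS ⇒ orororS   [S ::= o r S]
orororS ⇒ orororoz   [S ::= o z]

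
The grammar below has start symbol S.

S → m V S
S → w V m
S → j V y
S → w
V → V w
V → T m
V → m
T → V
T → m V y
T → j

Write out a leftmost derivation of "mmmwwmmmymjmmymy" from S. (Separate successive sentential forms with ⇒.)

S ⇒ mVS ⇒ mVwS ⇒ mVwwS ⇒ mTmwwS ⇒ mVmwwS ⇒ mmmwwS ⇒ mmmwwmVS ⇒ mmmwwmTmS ⇒ mmmwwmmVymS ⇒ mmmwwmmmymS ⇒ mmmwwmmmymjVy ⇒ mmmwwmmmymjTmy ⇒ mmmwwmmmymjmVymy ⇒ mmmwwmmmymjmmymy

S ⇒ mVS   [S → m V S]
mVS ⇒ mVwS   [V → V w]
mVwS ⇒ mVwwS   [V → V w]
mVwwS ⇒ mTmwwS   [V → T m]
mTmwwS ⇒ mVmwwS   [T → V]
mVmwwS ⇒ mmmwwS   [V → m]
mmmwwS ⇒ mmmwwmVS   [S → m V S]
mmmwwmVS ⇒ mmmwwmTmS   [V → T m]
mmmwwmTmS ⇒ mmmwwmmVymS   [T → m V y]
mmmwwmmVymS ⇒ mmmwwmmmymS   [V → m]
mmmwwmmmymS ⇒ mmmwwmmmymjVy   [S → j V y]
mmmwwmmmymjVy ⇒ mmmwwmmmymjTmy   [V → T m]
mmmwwmmmymjTmy ⇒ mmmwwmmmymjmVymy   [T → m V y]
mmmwwmmmymjmVymy ⇒ mmmwwmmmymjmmymy   [V → m]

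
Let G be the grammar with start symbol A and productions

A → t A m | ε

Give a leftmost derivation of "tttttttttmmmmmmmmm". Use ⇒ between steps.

A ⇒ tAm   [A → t A m]
tAm ⇒ ttAmm   [A → t A m]
ttAmm ⇒ tttAmmm   [A → t A m]
tttAmmm ⇒ ttttAmmmm   [A → t A m]
ttttAmmmm ⇒ tttttAmmmmm   [A → t A m]
tttttAmmmmm ⇒ ttttttAmmmmmm   [A → t A m]
ttttttAmmmmmm ⇒ tttttttAmmmmmmm   [A → t A m]
tttttttAmmmmmmm ⇒ ttttttttAmmmmmmmm   [A → t A m]
ttttttttAmmmmmmmm ⇒ tttttttttAmmmmmmmmm   [A → t A m]
tttttttttAmmmmmmmmm ⇒ tttttttttmmmmmmmmm   [A → ε]

A ⇒ tAm ⇒ ttAmm ⇒ tttAmmm ⇒ ttttAmmmm ⇒ tttttAmmmmm ⇒ ttttttAmmmmmm ⇒ tttttttAmmmmmmm ⇒ ttttttttAmmmmmmmm ⇒ tttttttttAmmmmmmmmm ⇒ tttttttttmmmmmmmmm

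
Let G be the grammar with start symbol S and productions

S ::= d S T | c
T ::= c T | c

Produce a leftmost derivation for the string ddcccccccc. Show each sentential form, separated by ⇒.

S ⇒ dST   [S ::= d S T]
dST ⇒ ddSTT   [S ::= d S T]
ddSTT ⇒ ddcTT   [S ::= c]
ddcTT ⇒ ddccTT   [T ::= c T]
ddccTT ⇒ ddcccTT   [T ::= c T]
ddcccTT ⇒ ddccccTT   [T ::= c T]
ddccccTT ⇒ ddcccccTT   [T ::= c T]
ddcccccTT ⇒ ddccccccTT   [T ::= c T]
ddccccccTT ⇒ ddcccccccT   [T ::= c]
ddcccccccT ⇒ ddcccccccc   [T ::= c]

S ⇒ dST ⇒ ddSTT ⇒ ddcTT ⇒ ddccTT ⇒ ddcccTT ⇒ ddccccTT ⇒ ddcccccTT ⇒ ddccccccTT ⇒ ddcccccccT ⇒ ddcccccccc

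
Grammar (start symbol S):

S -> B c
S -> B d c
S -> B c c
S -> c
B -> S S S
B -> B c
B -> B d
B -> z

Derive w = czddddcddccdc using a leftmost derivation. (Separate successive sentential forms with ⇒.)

S⇒Bdc⇒SSSdc⇒cSSdc⇒cBdcSdc⇒cBddcSdc⇒cBcddcSdc⇒cBdcddcSdc⇒cBddcddcSdc⇒cBdddcddcSdc⇒cBddddcddcSdc⇒czddddcddcSdc⇒czddddcddccdc

S ⇒ Bdc   [S -> B d c]
Bdc ⇒ SSSdc   [B -> S S S]
SSSdc ⇒ cSSdc   [S -> c]
cSSdc ⇒ cBdcSdc   [S -> B d c]
cBdcSdc ⇒ cBddcSdc   [B -> B d]
cBddcSdc ⇒ cBcddcSdc   [B -> B c]
cBcddcSdc ⇒ cBdcddcSdc   [B -> B d]
cBdcddcSdc ⇒ cBddcddcSdc   [B -> B d]
cBddcddcSdc ⇒ cBdddcddcSdc   [B -> B d]
cBdddcddcSdc ⇒ cBddddcddcSdc   [B -> B d]
cBddddcddcSdc ⇒ czddddcddcSdc   [B -> z]
czddddcddcSdc ⇒ czddddcddccdc   [S -> c]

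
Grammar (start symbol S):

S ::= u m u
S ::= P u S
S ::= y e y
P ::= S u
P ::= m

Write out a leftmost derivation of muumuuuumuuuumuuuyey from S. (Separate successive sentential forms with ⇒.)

S⇒PuS⇒SuuS⇒PuSuuS⇒muSuuS⇒muPuSuuS⇒muSuuSuuS⇒muPuSuuSuuS⇒muSuuSuuSuuS⇒muumuuuSuuSuuS⇒muumuuuumuuuSuuS⇒muumuuuumuuuumuuuS⇒muumuuuumuuuumuuuyey

S ⇒ PuS   [S ::= P u S]
PuS ⇒ SuuS   [P ::= S u]
SuuS ⇒ PuSuuS   [S ::= P u S]
PuSuuS ⇒ muSuuS   [P ::= m]
muSuuS ⇒ muPuSuuS   [S ::= P u S]
muPuSuuS ⇒ muSuuSuuS   [P ::= S u]
muSuuSuuS ⇒ muPuSuuSuuS   [S ::= P u S]
muPuSuuSuuS ⇒ muSuuSuuSuuS   [P ::= S u]
muSuuSuuSuuS ⇒ muumuuuSuuSuuS   [S ::= u m u]
muumuuuSuuSuuS ⇒ muumuuuumuuuSuuS   [S ::= u m u]
muumuuuumuuuSuuS ⇒ muumuuuumuuuumuuuS   [S ::= u m u]
muumuuuumuuuumuuuS ⇒ muumuuuumuuuumuuuyey   [S ::= y e y]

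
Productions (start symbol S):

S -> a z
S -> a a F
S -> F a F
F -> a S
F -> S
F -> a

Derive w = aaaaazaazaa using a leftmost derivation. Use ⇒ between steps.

S⇒FaF⇒aSaF⇒aaaFaF⇒aaaaSaF⇒aaaaazaF⇒aaaaazaS⇒aaaaazaFaF⇒aaaaazaSaF⇒aaaaazaazaF⇒aaaaazaazaa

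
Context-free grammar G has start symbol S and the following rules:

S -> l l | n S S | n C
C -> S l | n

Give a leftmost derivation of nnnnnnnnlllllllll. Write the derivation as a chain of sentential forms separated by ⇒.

S ⇒ nSS ⇒ nnCS ⇒ nnSlS ⇒ nnnClS ⇒ nnnSllS ⇒ nnnnSSllS ⇒ nnnnnSSSllS ⇒ nnnnnnCSSllS ⇒ nnnnnnSlSSllS ⇒ nnnnnnnClSSllS ⇒ nnnnnnnnlSSllS ⇒ nnnnnnnnlllSllS ⇒ nnnnnnnnlllllllS ⇒ nnnnnnnnlllllllll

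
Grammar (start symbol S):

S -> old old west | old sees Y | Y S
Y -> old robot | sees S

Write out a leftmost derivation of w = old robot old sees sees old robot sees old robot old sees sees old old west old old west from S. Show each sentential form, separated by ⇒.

S ⇒ Y S ⇒ old robot S ⇒ old robot old sees Y ⇒ old robot old sees sees S ⇒ old robot old sees sees Y S ⇒ old robot old sees sees old robot S ⇒ old robot old sees sees old robot Y S ⇒ old robot old sees sees old robot sees S S ⇒ old robot old sees sees old robot sees Y S S ⇒ old robot old sees sees old robot sees old robot S S ⇒ old robot old sees sees old robot sees old robot old sees Y S ⇒ old robot old sees sees old robot sees old robot old sees sees S S ⇒ old robot old sees sees old robot sees old robot old sees sees old old west S ⇒ old robot old sees sees old robot sees old robot old sees sees old old west old old west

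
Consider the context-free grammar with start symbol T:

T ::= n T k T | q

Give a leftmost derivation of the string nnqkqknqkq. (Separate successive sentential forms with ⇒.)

T⇒nTkT⇒nnTkTkT⇒nnqkTkT⇒nnqkqkT⇒nnqkqknTkT⇒nnqkqknqkT⇒nnqkqknqkq

T ⇒ nTkT   [T ::= n T k T]
nTkT ⇒ nnTkTkT   [T ::= n T k T]
nnTkTkT ⇒ nnqkTkT   [T ::= q]
nnqkTkT ⇒ nnqkqkT   [T ::= q]
nnqkqkT ⇒ nnqkqknTkT   [T ::= n T k T]
nnqkqknTkT ⇒ nnqkqknqkT   [T ::= q]
nnqkqknqkT ⇒ nnqkqknqkq   [T ::= q]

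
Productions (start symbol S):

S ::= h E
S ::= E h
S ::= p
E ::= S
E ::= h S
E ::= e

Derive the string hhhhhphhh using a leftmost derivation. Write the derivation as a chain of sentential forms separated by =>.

S=>Eh=>hSh=>hhEh=>hhhSh=>hhhhEh=>hhhhSh=>hhhhEhh=>hhhhShh=>hhhhEhhh=>hhhhhShhh=>hhhhhphhh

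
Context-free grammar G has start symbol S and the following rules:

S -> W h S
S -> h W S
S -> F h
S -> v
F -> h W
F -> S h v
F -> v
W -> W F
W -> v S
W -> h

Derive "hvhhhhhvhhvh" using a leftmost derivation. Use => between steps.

S => WhS => WFhS => hFhS => hvhS => hvhFh => hvhShvh => hvhWhShvh => hvhhhShvh => hvhhhWhShvh => hvhhhhhShvh => hvhhhhhFhhvh => hvhhhhhvhhvh

S => WhS   [S -> W h S]
WhS => WFhS   [W -> W F]
WFhS => hFhS   [W -> h]
hFhS => hvhS   [F -> v]
hvhS => hvhFh   [S -> F h]
hvhFh => hvhShvh   [F -> S h v]
hvhShvh => hvhWhShvh   [S -> W h S]
hvhWhShvh => hvhhhShvh   [W -> h]
hvhhhShvh => hvhhhWhShvh   [S -> W h S]
hvhhhWhShvh => hvhhhhhShvh   [W -> h]
hvhhhhhShvh => hvhhhhhFhhvh   [S -> F h]
hvhhhhhFhhvh => hvhhhhhvhhvh   [F -> v]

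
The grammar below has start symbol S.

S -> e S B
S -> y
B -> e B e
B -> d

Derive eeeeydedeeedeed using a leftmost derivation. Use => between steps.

S => eSB   [S -> e S B]
eSB => eeSBB   [S -> e S B]
eeSBB => eeeSBBB   [S -> e S B]
eeeSBBB => eeeeSBBBB   [S -> e S B]
eeeeSBBBB => eeeeyBBBB   [S -> y]
eeeeyBBBB => eeeeydBBB   [B -> d]
eeeeydBBB => eeeeydeBeBB   [B -> e B e]
eeeeydeBeBB => eeeeydedeBB   [B -> d]
eeeeydedeBB => eeeeydedeeBeB   [B -> e B e]
eeeeydedeeBeB => eeeeydedeeeBeeB   [B -> e B e]
eeeeydedeeeBeeB => eeeeydedeeedeeB   [B -> d]
eeeeydedeeedeeB => eeeeydedeeedeed   [B -> d]

S=>eSB=>eeSBB=>eeeSBBB=>eeeeSBBBB=>eeeeyBBBB=>eeeeydBBB=>eeeeydeBeBB=>eeeeydedeBB=>eeeeydedeeBeB=>eeeeydedeeeBeeB=>eeeeydedeeedeeB=>eeeeydedeeedeed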